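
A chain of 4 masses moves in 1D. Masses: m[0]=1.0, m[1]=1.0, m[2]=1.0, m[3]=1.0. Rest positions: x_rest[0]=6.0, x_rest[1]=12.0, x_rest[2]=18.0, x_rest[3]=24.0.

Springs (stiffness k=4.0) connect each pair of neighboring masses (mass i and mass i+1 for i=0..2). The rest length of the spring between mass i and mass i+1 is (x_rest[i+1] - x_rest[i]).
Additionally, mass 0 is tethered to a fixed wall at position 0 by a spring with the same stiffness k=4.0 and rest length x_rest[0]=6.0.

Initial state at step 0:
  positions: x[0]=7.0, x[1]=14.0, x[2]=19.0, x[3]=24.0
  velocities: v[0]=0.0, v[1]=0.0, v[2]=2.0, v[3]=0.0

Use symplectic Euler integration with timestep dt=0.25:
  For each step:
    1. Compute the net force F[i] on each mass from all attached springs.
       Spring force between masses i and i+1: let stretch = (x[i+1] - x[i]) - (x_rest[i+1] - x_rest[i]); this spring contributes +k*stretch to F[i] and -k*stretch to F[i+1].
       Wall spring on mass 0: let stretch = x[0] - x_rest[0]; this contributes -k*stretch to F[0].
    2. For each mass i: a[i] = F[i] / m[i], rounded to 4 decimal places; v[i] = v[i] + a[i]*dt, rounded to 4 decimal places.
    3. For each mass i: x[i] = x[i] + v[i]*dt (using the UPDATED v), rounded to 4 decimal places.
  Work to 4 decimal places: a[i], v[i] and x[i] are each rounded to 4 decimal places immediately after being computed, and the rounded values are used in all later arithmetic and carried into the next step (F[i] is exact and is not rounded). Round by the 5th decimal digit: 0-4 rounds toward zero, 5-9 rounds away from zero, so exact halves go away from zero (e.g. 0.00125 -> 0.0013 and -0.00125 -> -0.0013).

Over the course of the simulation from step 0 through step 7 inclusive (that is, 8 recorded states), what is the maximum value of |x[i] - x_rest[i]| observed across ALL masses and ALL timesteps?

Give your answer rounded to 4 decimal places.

Answer: 2.7520

Derivation:
Step 0: x=[7.0000 14.0000 19.0000 24.0000] v=[0.0000 0.0000 2.0000 0.0000]
Step 1: x=[7.0000 13.5000 19.5000 24.2500] v=[0.0000 -2.0000 2.0000 1.0000]
Step 2: x=[6.8750 12.8750 19.6875 24.8125] v=[-0.5000 -2.5000 0.7500 2.2500]
Step 3: x=[6.5313 12.4531 19.4531 25.5938] v=[-1.3750 -1.6875 -0.9375 3.1250]
Step 4: x=[6.0352 12.3008 19.0039 26.3399] v=[-1.9845 -0.6093 -1.7968 2.9843]
Step 5: x=[5.5967 12.2579 18.7129 26.7520] v=[-1.7541 -0.1718 -1.1639 1.6483]
Step 6: x=[5.4243 12.1634 18.8180 26.6543] v=[-0.6896 -0.3780 0.4202 -0.3908]
Step 7: x=[5.5806 12.0478 19.2185 26.0975] v=[0.6252 -0.4625 1.6019 -2.2271]
Max displacement = 2.7520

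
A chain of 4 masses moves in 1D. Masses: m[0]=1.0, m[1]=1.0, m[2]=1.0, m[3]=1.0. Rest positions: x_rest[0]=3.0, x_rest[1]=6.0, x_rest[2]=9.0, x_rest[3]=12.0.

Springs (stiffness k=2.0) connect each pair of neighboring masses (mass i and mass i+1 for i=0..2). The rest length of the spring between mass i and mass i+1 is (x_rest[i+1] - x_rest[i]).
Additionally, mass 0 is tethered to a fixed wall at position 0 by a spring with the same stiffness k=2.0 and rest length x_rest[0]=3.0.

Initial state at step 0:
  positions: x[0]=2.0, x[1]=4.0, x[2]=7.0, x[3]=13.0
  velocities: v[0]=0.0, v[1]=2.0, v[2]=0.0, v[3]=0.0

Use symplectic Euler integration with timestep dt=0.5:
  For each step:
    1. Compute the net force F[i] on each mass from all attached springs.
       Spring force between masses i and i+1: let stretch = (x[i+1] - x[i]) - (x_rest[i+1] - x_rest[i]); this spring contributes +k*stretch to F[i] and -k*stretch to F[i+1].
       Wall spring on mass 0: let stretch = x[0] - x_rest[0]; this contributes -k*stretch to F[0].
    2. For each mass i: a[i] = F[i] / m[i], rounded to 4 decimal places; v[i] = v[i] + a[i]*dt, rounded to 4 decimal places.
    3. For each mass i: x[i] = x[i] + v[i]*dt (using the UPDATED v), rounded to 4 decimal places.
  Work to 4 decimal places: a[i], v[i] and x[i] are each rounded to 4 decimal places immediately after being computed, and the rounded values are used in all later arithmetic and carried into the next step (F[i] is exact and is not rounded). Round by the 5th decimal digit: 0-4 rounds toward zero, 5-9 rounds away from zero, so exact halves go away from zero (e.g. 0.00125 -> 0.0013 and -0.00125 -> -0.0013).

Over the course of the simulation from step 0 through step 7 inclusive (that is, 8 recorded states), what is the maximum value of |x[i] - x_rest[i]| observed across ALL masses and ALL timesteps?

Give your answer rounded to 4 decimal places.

Step 0: x=[2.0000 4.0000 7.0000 13.0000] v=[0.0000 2.0000 0.0000 0.0000]
Step 1: x=[2.0000 5.5000 8.5000 11.5000] v=[0.0000 3.0000 3.0000 -3.0000]
Step 2: x=[2.7500 6.7500 10.0000 10.0000] v=[1.5000 2.5000 3.0000 -3.0000]
Step 3: x=[4.1250 7.6250 9.8750 10.0000] v=[2.7500 1.7500 -0.2500 0.0000]
Step 4: x=[5.1875 7.8750 8.6875 11.4375] v=[2.1250 0.5000 -2.3750 2.8750]
Step 5: x=[5.0000 7.1875 8.4688 13.0000] v=[-0.3750 -1.3750 -0.4375 3.1250]
Step 6: x=[3.4063 6.0469 9.8750 13.7969] v=[-3.1875 -2.2812 2.8124 1.5938]
Step 7: x=[1.4297 5.5001 11.3281 14.1329] v=[-3.9532 -1.0937 2.9062 0.6719]
Max displacement = 2.3281

Answer: 2.3281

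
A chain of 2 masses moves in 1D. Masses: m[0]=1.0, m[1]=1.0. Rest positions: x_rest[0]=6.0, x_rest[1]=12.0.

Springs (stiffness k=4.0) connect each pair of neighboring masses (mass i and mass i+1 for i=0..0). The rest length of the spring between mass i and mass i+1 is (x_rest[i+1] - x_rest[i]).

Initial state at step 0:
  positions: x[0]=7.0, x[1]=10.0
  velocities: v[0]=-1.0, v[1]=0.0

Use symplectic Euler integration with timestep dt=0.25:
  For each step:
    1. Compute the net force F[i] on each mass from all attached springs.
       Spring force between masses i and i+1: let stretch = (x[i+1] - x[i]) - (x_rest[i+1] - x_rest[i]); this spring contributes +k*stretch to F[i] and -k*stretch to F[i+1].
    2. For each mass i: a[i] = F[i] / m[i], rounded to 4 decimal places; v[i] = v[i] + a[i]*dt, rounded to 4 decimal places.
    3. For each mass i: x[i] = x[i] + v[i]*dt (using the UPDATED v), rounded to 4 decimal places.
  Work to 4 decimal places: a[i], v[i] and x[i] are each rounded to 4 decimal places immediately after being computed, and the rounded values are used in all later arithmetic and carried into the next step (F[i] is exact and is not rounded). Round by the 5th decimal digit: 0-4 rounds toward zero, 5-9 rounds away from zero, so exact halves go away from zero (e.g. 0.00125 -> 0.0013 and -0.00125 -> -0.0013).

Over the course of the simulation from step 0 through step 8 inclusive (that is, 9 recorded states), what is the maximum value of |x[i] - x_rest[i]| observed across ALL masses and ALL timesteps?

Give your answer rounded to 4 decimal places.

Step 0: x=[7.0000 10.0000] v=[-1.0000 0.0000]
Step 1: x=[6.0000 10.7500] v=[-4.0000 3.0000]
Step 2: x=[4.6875 11.8125] v=[-5.2500 4.2500]
Step 3: x=[3.6563 12.5938] v=[-4.1250 3.1250]
Step 4: x=[3.3594 12.6407] v=[-1.1875 0.1875]
Step 5: x=[3.8829 11.8673] v=[2.0938 -3.0938]
Step 6: x=[4.9025 10.5978] v=[4.0782 -5.0782]
Step 7: x=[5.8459 9.4044] v=[3.7735 -4.7735]
Step 8: x=[6.1789 8.8214] v=[1.3320 -2.3320]
Max displacement = 3.1786

Answer: 3.1786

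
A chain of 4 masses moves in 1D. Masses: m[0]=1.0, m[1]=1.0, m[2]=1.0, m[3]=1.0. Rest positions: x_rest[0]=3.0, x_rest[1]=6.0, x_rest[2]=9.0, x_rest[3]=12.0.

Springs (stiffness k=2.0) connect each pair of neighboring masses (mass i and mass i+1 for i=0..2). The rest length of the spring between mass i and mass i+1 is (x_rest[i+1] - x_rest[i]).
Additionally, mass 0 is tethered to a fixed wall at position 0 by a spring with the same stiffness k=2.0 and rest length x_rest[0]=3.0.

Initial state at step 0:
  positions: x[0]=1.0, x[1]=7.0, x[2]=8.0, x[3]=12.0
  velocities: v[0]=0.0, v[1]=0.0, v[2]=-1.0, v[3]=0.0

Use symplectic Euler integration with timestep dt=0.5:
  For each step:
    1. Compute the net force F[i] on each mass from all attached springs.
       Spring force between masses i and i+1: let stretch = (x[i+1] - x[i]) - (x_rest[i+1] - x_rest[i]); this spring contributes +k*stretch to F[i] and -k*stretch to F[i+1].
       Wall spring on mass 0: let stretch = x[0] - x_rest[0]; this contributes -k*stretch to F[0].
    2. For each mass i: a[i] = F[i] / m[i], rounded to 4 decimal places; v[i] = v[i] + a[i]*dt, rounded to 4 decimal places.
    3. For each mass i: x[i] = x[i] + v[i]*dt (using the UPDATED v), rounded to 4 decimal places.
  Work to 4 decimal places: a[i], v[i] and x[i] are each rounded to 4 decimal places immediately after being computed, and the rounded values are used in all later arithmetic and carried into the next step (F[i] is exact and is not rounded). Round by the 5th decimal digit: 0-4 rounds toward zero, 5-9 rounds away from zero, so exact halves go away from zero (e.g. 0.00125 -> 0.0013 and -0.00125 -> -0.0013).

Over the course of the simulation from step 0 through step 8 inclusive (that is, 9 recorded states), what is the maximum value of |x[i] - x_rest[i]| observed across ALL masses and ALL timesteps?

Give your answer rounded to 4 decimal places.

Step 0: x=[1.0000 7.0000 8.0000 12.0000] v=[0.0000 0.0000 -1.0000 0.0000]
Step 1: x=[3.5000 4.5000 9.0000 11.5000] v=[5.0000 -5.0000 2.0000 -1.0000]
Step 2: x=[4.7500 3.7500 9.0000 11.2500] v=[2.5000 -1.5000 0.0000 -0.5000]
Step 3: x=[3.1250 6.1250 7.5000 11.3750] v=[-3.2500 4.7500 -3.0000 0.2500]
Step 4: x=[1.4375 7.6875 7.2500 11.0625] v=[-3.3750 3.1250 -0.5000 -0.6250]
Step 5: x=[2.1563 5.9063 9.1250 10.3438] v=[1.4375 -3.5625 3.7500 -1.4375]
Step 6: x=[3.6719 3.8594 10.0001 10.5157] v=[3.0312 -4.0938 1.7501 0.3437]
Step 7: x=[3.4453 4.7891 8.0626 11.9298] v=[-0.4532 1.8594 -3.8750 2.8281]
Step 8: x=[2.1680 6.6837 6.4220 12.9103] v=[-2.5547 3.7891 -3.2813 1.9609]
Max displacement = 2.5780

Answer: 2.5780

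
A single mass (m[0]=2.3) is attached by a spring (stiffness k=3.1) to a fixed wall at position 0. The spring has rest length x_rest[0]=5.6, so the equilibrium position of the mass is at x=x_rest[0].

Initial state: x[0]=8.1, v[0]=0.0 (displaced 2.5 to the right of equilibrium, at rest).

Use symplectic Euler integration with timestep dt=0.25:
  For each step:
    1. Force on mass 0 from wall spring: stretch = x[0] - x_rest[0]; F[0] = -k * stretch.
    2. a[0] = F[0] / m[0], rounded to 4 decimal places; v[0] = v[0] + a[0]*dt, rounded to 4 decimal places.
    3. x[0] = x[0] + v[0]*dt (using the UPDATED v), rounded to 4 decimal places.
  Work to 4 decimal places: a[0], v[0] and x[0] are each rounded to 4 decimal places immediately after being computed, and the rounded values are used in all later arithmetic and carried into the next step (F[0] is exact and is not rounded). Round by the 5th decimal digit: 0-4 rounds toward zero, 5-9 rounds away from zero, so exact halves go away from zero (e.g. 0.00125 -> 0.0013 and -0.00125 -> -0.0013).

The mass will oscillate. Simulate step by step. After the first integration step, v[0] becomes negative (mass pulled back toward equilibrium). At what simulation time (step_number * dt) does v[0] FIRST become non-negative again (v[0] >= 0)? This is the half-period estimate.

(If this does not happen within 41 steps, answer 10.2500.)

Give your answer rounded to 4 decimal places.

Step 0: x=[8.1000] v=[0.0000]
Step 1: x=[7.8894] v=[-0.8424]
Step 2: x=[7.4860] v=[-1.6138]
Step 3: x=[6.9237] v=[-2.2493]
Step 4: x=[6.2499] v=[-2.6953]
Step 5: x=[5.5213] v=[-2.9143]
Step 6: x=[4.7994] v=[-2.8878]
Step 7: x=[4.1449] v=[-2.6180]
Step 8: x=[3.6130] v=[-2.1277]
Step 9: x=[3.2485] v=[-1.4582]
Step 10: x=[3.0820] v=[-0.6659]
Step 11: x=[3.1277] v=[0.1826]
First v>=0 after going negative at step 11, time=2.7500

Answer: 2.7500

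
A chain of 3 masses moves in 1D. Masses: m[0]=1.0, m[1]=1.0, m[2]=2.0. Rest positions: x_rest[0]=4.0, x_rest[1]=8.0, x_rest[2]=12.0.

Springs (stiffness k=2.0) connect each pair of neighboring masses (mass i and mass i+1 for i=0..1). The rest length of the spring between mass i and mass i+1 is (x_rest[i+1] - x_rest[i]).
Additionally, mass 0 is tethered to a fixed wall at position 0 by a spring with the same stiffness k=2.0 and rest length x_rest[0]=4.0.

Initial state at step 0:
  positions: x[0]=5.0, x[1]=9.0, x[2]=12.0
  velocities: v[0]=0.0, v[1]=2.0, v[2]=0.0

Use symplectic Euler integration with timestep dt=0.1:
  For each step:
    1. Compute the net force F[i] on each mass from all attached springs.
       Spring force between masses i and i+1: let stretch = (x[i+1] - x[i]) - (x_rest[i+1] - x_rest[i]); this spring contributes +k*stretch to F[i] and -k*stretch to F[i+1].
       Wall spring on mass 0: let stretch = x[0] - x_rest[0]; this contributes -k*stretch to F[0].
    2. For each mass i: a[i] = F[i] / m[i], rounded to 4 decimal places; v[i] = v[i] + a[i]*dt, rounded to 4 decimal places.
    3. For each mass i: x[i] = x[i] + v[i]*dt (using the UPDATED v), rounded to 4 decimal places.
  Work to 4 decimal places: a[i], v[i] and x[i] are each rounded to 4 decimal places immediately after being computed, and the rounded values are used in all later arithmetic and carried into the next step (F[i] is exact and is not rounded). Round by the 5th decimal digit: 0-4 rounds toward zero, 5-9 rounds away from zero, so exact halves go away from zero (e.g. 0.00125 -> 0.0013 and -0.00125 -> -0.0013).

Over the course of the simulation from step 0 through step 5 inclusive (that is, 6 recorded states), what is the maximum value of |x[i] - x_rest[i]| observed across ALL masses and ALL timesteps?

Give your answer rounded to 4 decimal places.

Step 0: x=[5.0000 9.0000 12.0000] v=[0.0000 2.0000 0.0000]
Step 1: x=[4.9800 9.1800 12.0100] v=[-0.2000 1.8000 0.1000]
Step 2: x=[4.9444 9.3326 12.0317] v=[-0.3560 1.5260 0.2170]
Step 3: x=[4.8977 9.4514 12.0664] v=[-0.4672 1.1882 0.3471]
Step 4: x=[4.8441 9.5315 12.1150] v=[-0.5360 0.8005 0.4856]
Step 5: x=[4.7874 9.5695 12.1777] v=[-0.5673 0.3797 0.6273]
Max displacement = 1.5695

Answer: 1.5695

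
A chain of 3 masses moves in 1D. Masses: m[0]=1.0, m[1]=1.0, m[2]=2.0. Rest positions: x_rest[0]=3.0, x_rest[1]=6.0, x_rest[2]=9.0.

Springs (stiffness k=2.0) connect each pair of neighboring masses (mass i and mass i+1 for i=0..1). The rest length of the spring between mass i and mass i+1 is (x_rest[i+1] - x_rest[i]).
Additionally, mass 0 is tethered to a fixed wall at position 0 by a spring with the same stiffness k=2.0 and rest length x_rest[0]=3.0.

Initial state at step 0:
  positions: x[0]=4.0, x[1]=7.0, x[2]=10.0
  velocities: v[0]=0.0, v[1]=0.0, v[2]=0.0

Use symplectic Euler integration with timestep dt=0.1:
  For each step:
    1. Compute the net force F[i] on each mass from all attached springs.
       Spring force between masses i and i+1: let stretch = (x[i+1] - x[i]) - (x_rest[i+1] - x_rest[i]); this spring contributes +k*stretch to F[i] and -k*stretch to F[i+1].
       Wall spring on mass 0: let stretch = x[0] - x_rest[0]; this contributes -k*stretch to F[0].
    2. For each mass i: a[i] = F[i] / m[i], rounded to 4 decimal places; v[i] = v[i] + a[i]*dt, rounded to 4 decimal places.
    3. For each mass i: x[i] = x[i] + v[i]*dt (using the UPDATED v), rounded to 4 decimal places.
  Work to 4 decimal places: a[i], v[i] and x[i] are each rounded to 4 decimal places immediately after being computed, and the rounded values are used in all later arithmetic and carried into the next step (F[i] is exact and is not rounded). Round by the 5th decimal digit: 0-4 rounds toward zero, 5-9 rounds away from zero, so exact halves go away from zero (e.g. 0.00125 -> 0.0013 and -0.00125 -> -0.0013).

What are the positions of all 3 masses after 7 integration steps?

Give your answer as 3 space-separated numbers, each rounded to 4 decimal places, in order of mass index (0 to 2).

Step 0: x=[4.0000 7.0000 10.0000] v=[0.0000 0.0000 0.0000]
Step 1: x=[3.9800 7.0000 10.0000] v=[-0.2000 0.0000 0.0000]
Step 2: x=[3.9408 6.9996 10.0000] v=[-0.3920 -0.0040 0.0000]
Step 3: x=[3.8840 6.9980 10.0000] v=[-0.5684 -0.0157 0.0000]
Step 4: x=[3.8118 6.9942 10.0000] v=[-0.7224 -0.0381 -0.0002]
Step 5: x=[3.7270 6.9869 9.9999] v=[-0.8483 -0.0734 -0.0008]
Step 6: x=[3.6328 6.9746 9.9997] v=[-0.9417 -0.1228 -0.0021]
Step 7: x=[3.5328 6.9560 9.9992] v=[-0.9999 -0.1861 -0.0046]

Answer: 3.5328 6.9560 9.9992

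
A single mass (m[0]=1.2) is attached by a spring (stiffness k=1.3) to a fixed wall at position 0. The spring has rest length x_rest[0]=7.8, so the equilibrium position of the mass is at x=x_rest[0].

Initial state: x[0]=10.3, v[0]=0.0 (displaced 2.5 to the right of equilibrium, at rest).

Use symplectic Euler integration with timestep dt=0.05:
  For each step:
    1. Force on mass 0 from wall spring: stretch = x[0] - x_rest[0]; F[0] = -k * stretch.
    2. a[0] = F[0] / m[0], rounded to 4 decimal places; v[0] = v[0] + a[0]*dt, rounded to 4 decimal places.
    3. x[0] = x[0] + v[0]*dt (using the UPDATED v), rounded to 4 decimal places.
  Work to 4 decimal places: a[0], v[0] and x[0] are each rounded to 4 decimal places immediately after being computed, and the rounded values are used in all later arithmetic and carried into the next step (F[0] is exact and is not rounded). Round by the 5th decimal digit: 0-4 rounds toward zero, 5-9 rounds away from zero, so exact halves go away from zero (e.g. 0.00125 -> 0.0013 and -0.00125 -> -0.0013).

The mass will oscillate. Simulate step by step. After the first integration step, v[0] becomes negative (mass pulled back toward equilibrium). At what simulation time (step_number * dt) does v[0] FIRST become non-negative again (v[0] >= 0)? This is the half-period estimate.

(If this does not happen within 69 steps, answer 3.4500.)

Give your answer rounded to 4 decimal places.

Step 0: x=[10.3000] v=[0.0000]
Step 1: x=[10.2932] v=[-0.1354]
Step 2: x=[10.2797] v=[-0.2705]
Step 3: x=[10.2595] v=[-0.4048]
Step 4: x=[10.2326] v=[-0.5380]
Step 5: x=[10.1991] v=[-0.6698]
Step 6: x=[10.1591] v=[-0.7998]
Step 7: x=[10.1127] v=[-0.9276]
Step 8: x=[10.0601] v=[-1.0529]
Step 9: x=[10.0013] v=[-1.1753]
Step 10: x=[9.9366] v=[-1.2945]
Step 11: x=[9.8661] v=[-1.4102]
Step 12: x=[9.7900] v=[-1.5221]
Step 13: x=[9.7085] v=[-1.6299]
Step 14: x=[9.6218] v=[-1.7333]
Step 15: x=[9.5302] v=[-1.8320]
Step 16: x=[9.4339] v=[-1.9257]
Step 17: x=[9.3332] v=[-2.0142]
Step 18: x=[9.2283] v=[-2.0973]
Step 19: x=[9.1196] v=[-2.1747]
Step 20: x=[9.0073] v=[-2.2462]
Step 21: x=[8.8917] v=[-2.3116]
Step 22: x=[8.7732] v=[-2.3707]
Step 23: x=[8.6520] v=[-2.4234]
Step 24: x=[8.5285] v=[-2.4696]
Step 25: x=[8.4030] v=[-2.5091]
Step 26: x=[8.2759] v=[-2.5418]
Step 27: x=[8.1475] v=[-2.5676]
Step 28: x=[8.0182] v=[-2.5864]
Step 29: x=[7.8883] v=[-2.5982]
Step 30: x=[7.7582] v=[-2.6030]
Step 31: x=[7.6282] v=[-2.6007]
Step 32: x=[7.4986] v=[-2.5914]
Step 33: x=[7.3698] v=[-2.5751]
Step 34: x=[7.2422] v=[-2.5518]
Step 35: x=[7.1161] v=[-2.5216]
Step 36: x=[6.9919] v=[-2.4846]
Step 37: x=[6.8699] v=[-2.4408]
Step 38: x=[6.7504] v=[-2.3904]
Step 39: x=[6.6337] v=[-2.3335]
Step 40: x=[6.5202] v=[-2.2703]
Step 41: x=[6.4102] v=[-2.2010]
Step 42: x=[6.3039] v=[-2.1257]
Step 43: x=[6.2017] v=[-2.0447]
Step 44: x=[6.1038] v=[-1.9581]
Step 45: x=[6.0105] v=[-1.8662]
Step 46: x=[5.9220] v=[-1.7693]
Step 47: x=[5.8386] v=[-1.6676]
Step 48: x=[5.7605] v=[-1.5614]
Step 49: x=[5.6880] v=[-1.4509]
Step 50: x=[5.6212] v=[-1.3365]
Step 51: x=[5.5603] v=[-1.2185]
Step 52: x=[5.5054] v=[-1.0972]
Step 53: x=[5.4568] v=[-0.9729]
Step 54: x=[5.4145] v=[-0.8460]
Step 55: x=[5.3787] v=[-0.7168]
Step 56: x=[5.3494] v=[-0.5856]
Step 57: x=[5.3268] v=[-0.4529]
Step 58: x=[5.3109] v=[-0.3189]
Step 59: x=[5.3017] v=[-0.1841]
Step 60: x=[5.2993] v=[-0.0488]
Step 61: x=[5.3036] v=[0.0867]
First v>=0 after going negative at step 61, time=3.0500

Answer: 3.0500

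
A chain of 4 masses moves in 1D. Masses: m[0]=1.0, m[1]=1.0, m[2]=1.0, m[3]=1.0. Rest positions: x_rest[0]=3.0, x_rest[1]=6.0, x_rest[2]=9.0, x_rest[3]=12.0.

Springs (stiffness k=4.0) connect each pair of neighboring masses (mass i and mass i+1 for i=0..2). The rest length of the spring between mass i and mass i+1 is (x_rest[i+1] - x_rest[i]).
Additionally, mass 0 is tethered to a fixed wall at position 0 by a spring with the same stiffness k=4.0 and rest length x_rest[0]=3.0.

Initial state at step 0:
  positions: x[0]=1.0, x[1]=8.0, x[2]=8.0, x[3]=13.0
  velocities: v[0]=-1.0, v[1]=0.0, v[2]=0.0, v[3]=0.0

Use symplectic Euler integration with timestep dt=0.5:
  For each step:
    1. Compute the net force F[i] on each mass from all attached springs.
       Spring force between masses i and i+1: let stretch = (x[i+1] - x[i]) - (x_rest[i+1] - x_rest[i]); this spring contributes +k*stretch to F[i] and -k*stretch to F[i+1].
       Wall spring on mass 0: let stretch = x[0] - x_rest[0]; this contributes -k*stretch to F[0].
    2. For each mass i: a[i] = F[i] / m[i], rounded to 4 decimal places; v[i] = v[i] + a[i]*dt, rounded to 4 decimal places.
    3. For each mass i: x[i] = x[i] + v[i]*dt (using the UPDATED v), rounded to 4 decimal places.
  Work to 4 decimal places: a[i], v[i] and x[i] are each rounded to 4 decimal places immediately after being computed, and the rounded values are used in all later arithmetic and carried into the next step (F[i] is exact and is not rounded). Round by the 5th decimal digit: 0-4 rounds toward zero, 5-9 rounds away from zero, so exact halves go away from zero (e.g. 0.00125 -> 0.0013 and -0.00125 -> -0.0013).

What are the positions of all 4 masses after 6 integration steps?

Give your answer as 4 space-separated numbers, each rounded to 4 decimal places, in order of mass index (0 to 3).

Answer: 6.0000 0.0000 13.5000 10.0000

Derivation:
Step 0: x=[1.0000 8.0000 8.0000 13.0000] v=[-1.0000 0.0000 0.0000 0.0000]
Step 1: x=[6.5000 1.0000 13.0000 11.0000] v=[11.0000 -14.0000 10.0000 -4.0000]
Step 2: x=[0.0000 11.5000 4.0000 14.0000] v=[-13.0000 21.0000 -18.0000 6.0000]
Step 3: x=[5.0000 3.0000 12.5000 10.0000] v=[10.0000 -17.0000 17.0000 -8.0000]
Step 4: x=[3.0000 6.0000 9.0000 11.5000] v=[-4.0000 6.0000 -7.0000 3.0000]
Step 5: x=[1.0000 9.0000 5.0000 13.5000] v=[-4.0000 6.0000 -8.0000 4.0000]
Step 6: x=[6.0000 0.0000 13.5000 10.0000] v=[10.0000 -18.0000 17.0000 -7.0000]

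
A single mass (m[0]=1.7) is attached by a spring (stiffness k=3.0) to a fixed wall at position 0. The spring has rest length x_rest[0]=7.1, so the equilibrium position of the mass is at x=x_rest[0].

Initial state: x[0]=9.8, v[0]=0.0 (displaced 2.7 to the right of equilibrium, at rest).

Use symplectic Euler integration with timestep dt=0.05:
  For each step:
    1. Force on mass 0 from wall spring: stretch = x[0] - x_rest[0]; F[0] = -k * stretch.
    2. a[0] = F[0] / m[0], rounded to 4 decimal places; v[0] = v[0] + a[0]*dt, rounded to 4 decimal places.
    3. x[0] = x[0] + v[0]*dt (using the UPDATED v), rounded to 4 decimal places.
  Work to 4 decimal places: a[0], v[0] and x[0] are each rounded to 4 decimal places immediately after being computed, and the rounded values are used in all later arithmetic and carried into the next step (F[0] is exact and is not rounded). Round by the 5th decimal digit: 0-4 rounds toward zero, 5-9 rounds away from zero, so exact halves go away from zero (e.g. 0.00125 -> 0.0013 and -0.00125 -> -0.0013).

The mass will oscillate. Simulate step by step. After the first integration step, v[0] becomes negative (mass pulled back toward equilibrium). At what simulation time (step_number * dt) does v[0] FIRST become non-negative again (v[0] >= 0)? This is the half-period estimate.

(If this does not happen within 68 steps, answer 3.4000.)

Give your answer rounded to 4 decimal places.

Step 0: x=[9.8000] v=[0.0000]
Step 1: x=[9.7881] v=[-0.2382]
Step 2: x=[9.7643] v=[-0.4754]
Step 3: x=[9.7288] v=[-0.7105]
Step 4: x=[9.6817] v=[-0.9425]
Step 5: x=[9.6232] v=[-1.1703]
Step 6: x=[9.5536] v=[-1.3929]
Step 7: x=[9.4731] v=[-1.6094]
Step 8: x=[9.3822] v=[-1.8188]
Step 9: x=[9.2812] v=[-2.0202]
Step 10: x=[9.1706] v=[-2.2127]
Step 11: x=[9.0508] v=[-2.3954]
Step 12: x=[8.9224] v=[-2.5675]
Step 13: x=[8.7860] v=[-2.7283]
Step 14: x=[8.6421] v=[-2.8771]
Step 15: x=[8.4914] v=[-3.0132]
Step 16: x=[8.3346] v=[-3.1360]
Step 17: x=[8.1724] v=[-3.2449]
Step 18: x=[8.0054] v=[-3.3395]
Step 19: x=[7.8344] v=[-3.4194]
Step 20: x=[7.6602] v=[-3.4842]
Step 21: x=[7.4835] v=[-3.5336]
Step 22: x=[7.3051] v=[-3.5674]
Step 23: x=[7.1258] v=[-3.5855]
Step 24: x=[6.9464] v=[-3.5878]
Step 25: x=[6.7677] v=[-3.5742]
Step 26: x=[6.5905] v=[-3.5449]
Step 27: x=[6.4155] v=[-3.4999]
Step 28: x=[6.2435] v=[-3.4395]
Step 29: x=[6.0753] v=[-3.3639]
Step 30: x=[5.9116] v=[-3.2735]
Step 31: x=[5.7532] v=[-3.1686]
Step 32: x=[5.6007] v=[-3.0498]
Step 33: x=[5.4548] v=[-2.9175]
Step 34: x=[5.3162] v=[-2.7723]
Step 35: x=[5.1855] v=[-2.6149]
Step 36: x=[5.0632] v=[-2.4460]
Step 37: x=[4.9499] v=[-2.2663]
Step 38: x=[4.8461] v=[-2.0766]
Step 39: x=[4.7522] v=[-1.8777]
Step 40: x=[4.6687] v=[-1.6705]
Step 41: x=[4.5959] v=[-1.4560]
Step 42: x=[4.5341] v=[-1.2351]
Step 43: x=[4.4837] v=[-1.0087]
Step 44: x=[4.4448] v=[-0.7779]
Step 45: x=[4.4176] v=[-0.5436]
Step 46: x=[4.4023] v=[-0.3069]
Step 47: x=[4.3989] v=[-0.0689]
Step 48: x=[4.4074] v=[0.1694]
First v>=0 after going negative at step 48, time=2.4000

Answer: 2.4000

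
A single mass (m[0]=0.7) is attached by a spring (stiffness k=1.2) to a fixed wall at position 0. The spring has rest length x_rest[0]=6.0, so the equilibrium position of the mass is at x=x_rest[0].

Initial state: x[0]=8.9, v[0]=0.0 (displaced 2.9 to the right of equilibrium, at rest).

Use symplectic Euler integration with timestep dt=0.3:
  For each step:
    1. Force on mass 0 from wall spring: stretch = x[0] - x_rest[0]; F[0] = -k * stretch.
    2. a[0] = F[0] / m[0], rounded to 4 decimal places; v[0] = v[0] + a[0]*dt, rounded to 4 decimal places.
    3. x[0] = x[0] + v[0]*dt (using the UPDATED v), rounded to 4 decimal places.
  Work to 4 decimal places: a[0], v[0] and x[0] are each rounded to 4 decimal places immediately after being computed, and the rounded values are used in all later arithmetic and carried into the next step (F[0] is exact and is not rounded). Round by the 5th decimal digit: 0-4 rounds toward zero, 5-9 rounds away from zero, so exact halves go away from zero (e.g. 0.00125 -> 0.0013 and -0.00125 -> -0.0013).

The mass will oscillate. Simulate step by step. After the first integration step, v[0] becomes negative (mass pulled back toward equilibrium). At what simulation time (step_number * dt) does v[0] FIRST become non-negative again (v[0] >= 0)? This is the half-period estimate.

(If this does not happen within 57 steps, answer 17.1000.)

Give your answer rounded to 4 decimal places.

Step 0: x=[8.9000] v=[0.0000]
Step 1: x=[8.4526] v=[-1.4914]
Step 2: x=[7.6268] v=[-2.7528]
Step 3: x=[6.5500] v=[-3.5894]
Step 4: x=[5.3883] v=[-3.8723]
Step 5: x=[4.3210] v=[-3.5577]
Step 6: x=[3.5127] v=[-2.6942]
Step 7: x=[3.0882] v=[-1.4150]
Step 8: x=[3.1130] v=[0.0825]
First v>=0 after going negative at step 8, time=2.4000

Answer: 2.4000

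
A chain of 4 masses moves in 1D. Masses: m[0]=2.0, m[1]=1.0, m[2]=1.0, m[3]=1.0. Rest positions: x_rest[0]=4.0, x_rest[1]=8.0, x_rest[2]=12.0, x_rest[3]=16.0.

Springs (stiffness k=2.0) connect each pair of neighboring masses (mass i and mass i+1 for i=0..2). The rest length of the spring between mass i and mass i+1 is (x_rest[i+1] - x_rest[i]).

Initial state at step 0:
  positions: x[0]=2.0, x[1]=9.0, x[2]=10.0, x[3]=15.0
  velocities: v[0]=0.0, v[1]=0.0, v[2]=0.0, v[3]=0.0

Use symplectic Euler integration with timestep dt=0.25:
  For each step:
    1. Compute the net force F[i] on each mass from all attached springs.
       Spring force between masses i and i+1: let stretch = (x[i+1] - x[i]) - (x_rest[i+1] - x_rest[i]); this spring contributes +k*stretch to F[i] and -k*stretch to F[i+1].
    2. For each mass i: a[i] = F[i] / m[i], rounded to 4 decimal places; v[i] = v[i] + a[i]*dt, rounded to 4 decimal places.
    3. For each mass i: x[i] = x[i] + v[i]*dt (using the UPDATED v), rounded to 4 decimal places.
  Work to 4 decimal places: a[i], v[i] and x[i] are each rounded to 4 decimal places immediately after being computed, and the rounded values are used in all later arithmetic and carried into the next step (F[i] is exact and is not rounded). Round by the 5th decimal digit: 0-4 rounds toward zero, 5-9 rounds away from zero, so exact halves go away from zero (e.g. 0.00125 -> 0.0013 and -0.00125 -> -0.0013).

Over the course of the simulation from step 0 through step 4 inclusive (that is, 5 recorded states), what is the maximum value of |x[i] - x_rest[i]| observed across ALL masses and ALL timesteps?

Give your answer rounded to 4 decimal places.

Answer: 3.0917

Derivation:
Step 0: x=[2.0000 9.0000 10.0000 15.0000] v=[0.0000 0.0000 0.0000 0.0000]
Step 1: x=[2.1875 8.2500 10.5000 14.8750] v=[0.7500 -3.0000 2.0000 -0.5000]
Step 2: x=[2.5039 7.0234 11.2656 14.7031] v=[1.2656 -4.9063 3.0625 -0.6875]
Step 3: x=[2.8528 5.7622 11.9307 14.6015] v=[1.3955 -5.0450 2.6602 -0.4063]
Step 4: x=[3.1335 4.9083 12.1586 14.6661] v=[1.1229 -3.4155 0.9114 0.2583]
Max displacement = 3.0917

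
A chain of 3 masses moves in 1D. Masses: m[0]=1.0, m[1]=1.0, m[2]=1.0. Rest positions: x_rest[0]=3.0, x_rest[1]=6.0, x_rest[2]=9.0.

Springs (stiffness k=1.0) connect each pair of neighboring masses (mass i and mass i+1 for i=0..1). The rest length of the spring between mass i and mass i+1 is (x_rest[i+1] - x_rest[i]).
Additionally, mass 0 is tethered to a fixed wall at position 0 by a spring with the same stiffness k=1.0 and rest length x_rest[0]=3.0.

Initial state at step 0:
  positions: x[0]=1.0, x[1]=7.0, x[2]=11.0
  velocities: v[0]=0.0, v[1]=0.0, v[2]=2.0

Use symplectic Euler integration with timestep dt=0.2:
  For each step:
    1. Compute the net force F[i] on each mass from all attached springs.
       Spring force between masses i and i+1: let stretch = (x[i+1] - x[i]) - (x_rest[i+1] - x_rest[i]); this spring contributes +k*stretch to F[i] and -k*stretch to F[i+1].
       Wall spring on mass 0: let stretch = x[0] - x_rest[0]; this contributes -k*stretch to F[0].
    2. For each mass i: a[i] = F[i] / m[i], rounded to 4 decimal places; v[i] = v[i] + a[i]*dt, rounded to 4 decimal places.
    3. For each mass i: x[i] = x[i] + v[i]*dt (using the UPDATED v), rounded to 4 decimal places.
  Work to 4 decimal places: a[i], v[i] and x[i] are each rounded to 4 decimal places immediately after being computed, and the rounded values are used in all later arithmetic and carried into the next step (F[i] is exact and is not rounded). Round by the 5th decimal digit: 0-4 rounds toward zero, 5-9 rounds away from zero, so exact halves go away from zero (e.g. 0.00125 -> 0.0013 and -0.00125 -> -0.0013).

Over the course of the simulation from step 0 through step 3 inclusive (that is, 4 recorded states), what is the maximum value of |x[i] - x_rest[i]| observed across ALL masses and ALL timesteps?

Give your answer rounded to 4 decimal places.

Step 0: x=[1.0000 7.0000 11.0000] v=[0.0000 0.0000 2.0000]
Step 1: x=[1.2000 6.9200 11.3600] v=[1.0000 -0.4000 1.8000]
Step 2: x=[1.5808 6.7888 11.6624] v=[1.9040 -0.6560 1.5120]
Step 3: x=[2.1067 6.6442 11.8899] v=[2.6294 -0.7229 1.1373]
Max displacement = 2.8899

Answer: 2.8899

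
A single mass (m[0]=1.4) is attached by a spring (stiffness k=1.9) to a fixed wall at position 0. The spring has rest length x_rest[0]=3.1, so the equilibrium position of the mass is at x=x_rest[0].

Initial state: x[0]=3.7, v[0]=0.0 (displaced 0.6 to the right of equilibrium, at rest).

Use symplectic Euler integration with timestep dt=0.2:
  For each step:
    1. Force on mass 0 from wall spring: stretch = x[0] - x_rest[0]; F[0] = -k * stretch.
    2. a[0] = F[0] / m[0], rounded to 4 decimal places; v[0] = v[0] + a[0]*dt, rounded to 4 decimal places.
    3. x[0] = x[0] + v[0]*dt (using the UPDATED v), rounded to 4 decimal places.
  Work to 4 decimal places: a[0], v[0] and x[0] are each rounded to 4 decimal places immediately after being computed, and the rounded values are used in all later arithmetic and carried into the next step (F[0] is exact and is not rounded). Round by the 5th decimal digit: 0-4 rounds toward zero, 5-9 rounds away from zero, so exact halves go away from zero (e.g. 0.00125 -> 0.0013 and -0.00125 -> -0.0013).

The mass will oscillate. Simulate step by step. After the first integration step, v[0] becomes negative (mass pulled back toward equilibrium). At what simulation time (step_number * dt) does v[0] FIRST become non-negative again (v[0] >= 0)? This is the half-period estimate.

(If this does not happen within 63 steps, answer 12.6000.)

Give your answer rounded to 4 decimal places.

Step 0: x=[3.7000] v=[0.0000]
Step 1: x=[3.6674] v=[-0.1629]
Step 2: x=[3.6040] v=[-0.3169]
Step 3: x=[3.5133] v=[-0.4537]
Step 4: x=[3.4001] v=[-0.5659]
Step 5: x=[3.2706] v=[-0.6474]
Step 6: x=[3.1319] v=[-0.6937]
Step 7: x=[2.9914] v=[-0.7024]
Step 8: x=[2.8568] v=[-0.6729]
Step 9: x=[2.7354] v=[-0.6069]
Step 10: x=[2.6338] v=[-0.5079]
Step 11: x=[2.5575] v=[-0.3814]
Step 12: x=[2.5107] v=[-0.2341]
Step 13: x=[2.4959] v=[-0.0741]
Step 14: x=[2.5139] v=[0.0899]
First v>=0 after going negative at step 14, time=2.8000

Answer: 2.8000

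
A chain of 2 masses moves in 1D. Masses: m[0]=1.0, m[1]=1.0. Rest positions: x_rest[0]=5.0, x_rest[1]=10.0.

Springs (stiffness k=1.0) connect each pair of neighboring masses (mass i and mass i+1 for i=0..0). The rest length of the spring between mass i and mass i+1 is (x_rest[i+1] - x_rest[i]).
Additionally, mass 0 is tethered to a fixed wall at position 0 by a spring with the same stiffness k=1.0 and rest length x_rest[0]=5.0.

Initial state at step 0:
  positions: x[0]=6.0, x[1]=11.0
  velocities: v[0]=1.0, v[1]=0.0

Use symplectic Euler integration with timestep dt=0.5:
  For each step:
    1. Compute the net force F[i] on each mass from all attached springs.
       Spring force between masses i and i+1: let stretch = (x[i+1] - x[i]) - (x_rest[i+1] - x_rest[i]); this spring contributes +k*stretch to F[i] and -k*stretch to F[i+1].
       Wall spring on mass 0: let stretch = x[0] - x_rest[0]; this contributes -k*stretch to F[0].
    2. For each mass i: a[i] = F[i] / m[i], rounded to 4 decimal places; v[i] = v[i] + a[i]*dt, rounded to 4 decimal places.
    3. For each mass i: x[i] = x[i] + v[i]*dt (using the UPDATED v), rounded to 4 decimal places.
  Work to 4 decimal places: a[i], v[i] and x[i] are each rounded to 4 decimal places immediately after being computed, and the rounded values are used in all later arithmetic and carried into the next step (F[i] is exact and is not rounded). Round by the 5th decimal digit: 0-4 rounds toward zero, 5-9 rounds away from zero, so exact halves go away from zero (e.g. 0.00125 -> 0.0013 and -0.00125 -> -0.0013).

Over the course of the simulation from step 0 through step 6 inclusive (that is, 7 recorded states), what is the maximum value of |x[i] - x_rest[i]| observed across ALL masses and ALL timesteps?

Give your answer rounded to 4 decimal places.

Step 0: x=[6.0000 11.0000] v=[1.0000 0.0000]
Step 1: x=[6.2500 11.0000] v=[0.5000 0.0000]
Step 2: x=[6.1250 11.0625] v=[-0.2500 0.1250]
Step 3: x=[5.7031 11.1407] v=[-0.8438 0.1563]
Step 4: x=[5.2148 11.1095] v=[-0.9766 -0.0625]
Step 5: x=[4.8965 10.8546] v=[-0.6367 -0.5099]
Step 6: x=[4.8436 10.3601] v=[-0.1059 -0.9890]
Max displacement = 1.2500

Answer: 1.2500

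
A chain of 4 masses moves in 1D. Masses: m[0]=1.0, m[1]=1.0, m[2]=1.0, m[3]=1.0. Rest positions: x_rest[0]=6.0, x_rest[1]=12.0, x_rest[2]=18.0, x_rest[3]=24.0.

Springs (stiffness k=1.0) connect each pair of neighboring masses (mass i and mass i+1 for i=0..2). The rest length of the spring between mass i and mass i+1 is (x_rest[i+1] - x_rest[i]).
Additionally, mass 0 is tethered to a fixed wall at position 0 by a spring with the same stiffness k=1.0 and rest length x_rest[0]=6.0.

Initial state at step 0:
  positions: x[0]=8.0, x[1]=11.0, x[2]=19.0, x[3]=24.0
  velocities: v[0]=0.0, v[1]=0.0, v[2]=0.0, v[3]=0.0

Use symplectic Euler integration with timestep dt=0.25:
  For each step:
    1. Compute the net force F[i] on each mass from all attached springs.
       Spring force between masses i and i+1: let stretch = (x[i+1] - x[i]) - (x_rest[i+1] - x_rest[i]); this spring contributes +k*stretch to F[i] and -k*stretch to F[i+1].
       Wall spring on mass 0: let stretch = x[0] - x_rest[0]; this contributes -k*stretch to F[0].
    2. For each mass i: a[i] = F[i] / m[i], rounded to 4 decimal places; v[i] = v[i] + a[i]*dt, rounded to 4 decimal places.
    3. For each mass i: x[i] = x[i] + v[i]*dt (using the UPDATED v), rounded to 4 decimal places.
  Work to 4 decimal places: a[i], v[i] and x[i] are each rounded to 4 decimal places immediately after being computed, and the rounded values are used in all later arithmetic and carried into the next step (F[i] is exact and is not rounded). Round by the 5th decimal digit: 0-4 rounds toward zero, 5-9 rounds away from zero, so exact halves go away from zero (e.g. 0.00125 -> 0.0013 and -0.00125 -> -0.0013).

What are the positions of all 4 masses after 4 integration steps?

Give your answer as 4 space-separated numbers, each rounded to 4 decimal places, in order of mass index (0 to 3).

Answer: 5.6744 13.1747 17.7522 24.4171

Derivation:
Step 0: x=[8.0000 11.0000 19.0000 24.0000] v=[0.0000 0.0000 0.0000 0.0000]
Step 1: x=[7.6875 11.3125 18.8125 24.0625] v=[-1.2500 1.2500 -0.7500 0.2500]
Step 2: x=[7.1211 11.8672 18.4844 24.1719] v=[-2.2656 2.2188 -1.3125 0.4375]
Step 3: x=[6.4063 12.5389 18.0982 24.3008] v=[-2.8594 2.6866 -1.5449 0.5156]
Step 4: x=[5.6744 13.1747 17.7522 24.4171] v=[-2.9278 2.5433 -1.3841 0.4650]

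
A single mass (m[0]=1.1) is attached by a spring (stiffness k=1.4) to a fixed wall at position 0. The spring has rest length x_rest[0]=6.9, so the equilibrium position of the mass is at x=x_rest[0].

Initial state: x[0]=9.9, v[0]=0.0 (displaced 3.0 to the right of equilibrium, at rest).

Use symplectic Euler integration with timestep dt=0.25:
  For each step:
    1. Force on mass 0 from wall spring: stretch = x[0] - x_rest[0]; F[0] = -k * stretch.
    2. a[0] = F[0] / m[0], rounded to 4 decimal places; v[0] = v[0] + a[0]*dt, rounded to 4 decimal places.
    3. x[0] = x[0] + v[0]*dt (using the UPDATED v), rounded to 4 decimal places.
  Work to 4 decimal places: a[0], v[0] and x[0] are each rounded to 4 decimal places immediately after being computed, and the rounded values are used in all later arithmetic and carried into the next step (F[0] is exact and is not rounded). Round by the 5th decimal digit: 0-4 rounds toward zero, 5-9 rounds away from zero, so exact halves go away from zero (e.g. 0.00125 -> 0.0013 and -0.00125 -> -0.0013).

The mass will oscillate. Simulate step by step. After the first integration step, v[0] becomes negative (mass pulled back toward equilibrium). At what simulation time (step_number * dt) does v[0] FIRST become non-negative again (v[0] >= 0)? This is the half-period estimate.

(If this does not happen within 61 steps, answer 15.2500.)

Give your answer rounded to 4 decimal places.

Answer: 3.0000

Derivation:
Step 0: x=[9.9000] v=[0.0000]
Step 1: x=[9.6614] v=[-0.9546]
Step 2: x=[9.2031] v=[-1.8332]
Step 3: x=[8.5616] v=[-2.5660]
Step 4: x=[7.7879] v=[-3.0947]
Step 5: x=[6.9436] v=[-3.3772]
Step 6: x=[6.0958] v=[-3.3911]
Step 7: x=[5.3120] v=[-3.1352]
Step 8: x=[4.6545] v=[-2.6299]
Step 9: x=[4.1757] v=[-1.9154]
Step 10: x=[3.9136] v=[-1.0486]
Step 11: x=[3.8890] v=[-0.0984]
Step 12: x=[4.1039] v=[0.8597]
First v>=0 after going negative at step 12, time=3.0000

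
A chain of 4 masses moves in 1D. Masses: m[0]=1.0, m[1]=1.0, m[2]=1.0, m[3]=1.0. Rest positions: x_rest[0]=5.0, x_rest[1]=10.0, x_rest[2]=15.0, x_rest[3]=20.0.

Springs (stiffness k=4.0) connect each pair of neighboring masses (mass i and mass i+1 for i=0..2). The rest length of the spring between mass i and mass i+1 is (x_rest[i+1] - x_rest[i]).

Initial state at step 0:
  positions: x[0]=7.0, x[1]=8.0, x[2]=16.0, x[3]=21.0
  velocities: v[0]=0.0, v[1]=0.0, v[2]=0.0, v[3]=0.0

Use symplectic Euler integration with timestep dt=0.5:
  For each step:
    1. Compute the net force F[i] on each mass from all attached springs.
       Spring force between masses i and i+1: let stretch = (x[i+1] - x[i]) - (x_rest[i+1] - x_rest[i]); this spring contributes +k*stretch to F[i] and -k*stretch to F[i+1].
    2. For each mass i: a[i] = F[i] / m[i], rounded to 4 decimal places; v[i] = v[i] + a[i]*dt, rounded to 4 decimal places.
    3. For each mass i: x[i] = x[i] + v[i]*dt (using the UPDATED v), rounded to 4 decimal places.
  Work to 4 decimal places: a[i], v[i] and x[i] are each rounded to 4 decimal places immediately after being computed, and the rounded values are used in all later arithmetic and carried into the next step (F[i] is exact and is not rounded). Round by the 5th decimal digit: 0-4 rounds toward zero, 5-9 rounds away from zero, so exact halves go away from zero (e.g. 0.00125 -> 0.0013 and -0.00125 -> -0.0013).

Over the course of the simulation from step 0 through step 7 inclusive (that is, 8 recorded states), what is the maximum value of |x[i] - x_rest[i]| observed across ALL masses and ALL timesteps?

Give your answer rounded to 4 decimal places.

Answer: 5.0000

Derivation:
Step 0: x=[7.0000 8.0000 16.0000 21.0000] v=[0.0000 0.0000 0.0000 0.0000]
Step 1: x=[3.0000 15.0000 13.0000 21.0000] v=[-8.0000 14.0000 -6.0000 0.0000]
Step 2: x=[6.0000 8.0000 20.0000 18.0000] v=[6.0000 -14.0000 14.0000 -6.0000]
Step 3: x=[6.0000 11.0000 13.0000 22.0000] v=[0.0000 6.0000 -14.0000 8.0000]
Step 4: x=[6.0000 11.0000 13.0000 22.0000] v=[0.0000 0.0000 0.0000 0.0000]
Step 5: x=[6.0000 8.0000 20.0000 18.0000] v=[0.0000 -6.0000 14.0000 -8.0000]
Step 6: x=[3.0000 15.0000 13.0000 21.0000] v=[-6.0000 14.0000 -14.0000 6.0000]
Step 7: x=[7.0000 8.0000 16.0000 21.0000] v=[8.0000 -14.0000 6.0000 0.0000]
Max displacement = 5.0000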